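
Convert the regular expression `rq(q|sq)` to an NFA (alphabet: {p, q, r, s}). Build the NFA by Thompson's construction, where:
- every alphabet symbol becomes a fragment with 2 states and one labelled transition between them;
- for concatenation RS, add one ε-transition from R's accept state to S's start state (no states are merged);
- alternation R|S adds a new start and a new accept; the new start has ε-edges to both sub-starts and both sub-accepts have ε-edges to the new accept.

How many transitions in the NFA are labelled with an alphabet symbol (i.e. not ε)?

5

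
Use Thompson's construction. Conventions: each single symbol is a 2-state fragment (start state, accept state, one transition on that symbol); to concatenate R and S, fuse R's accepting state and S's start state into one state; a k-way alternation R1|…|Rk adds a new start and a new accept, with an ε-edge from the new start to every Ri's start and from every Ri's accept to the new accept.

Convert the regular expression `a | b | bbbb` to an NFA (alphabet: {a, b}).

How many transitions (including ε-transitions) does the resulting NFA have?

12

Bottom-up over the parse tree:
Each of the 6 symbol leaves contributes 1 transition (1 symbol, 0 ε).
  bbbb — 4 transitions (4 symbol, 0 ε)
  a | b | bbbb — 12 transitions (6 symbol, 6 ε)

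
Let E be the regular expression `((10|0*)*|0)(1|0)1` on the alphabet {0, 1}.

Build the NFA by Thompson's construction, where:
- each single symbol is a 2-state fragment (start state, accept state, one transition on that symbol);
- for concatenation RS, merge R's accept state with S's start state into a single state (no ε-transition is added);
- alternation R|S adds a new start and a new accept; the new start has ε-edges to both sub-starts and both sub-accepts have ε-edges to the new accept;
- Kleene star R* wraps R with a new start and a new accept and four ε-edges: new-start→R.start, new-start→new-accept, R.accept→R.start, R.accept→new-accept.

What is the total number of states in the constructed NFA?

By structural recursion:
Each of the 7 symbol leaves contributes a 2-state fragment.
  10 — 3 states
  0* — 4 states
  10|0* — 9 states
  (10|0*)* — 11 states
  (10|0*)*|0 — 15 states
  1|0 — 6 states
  ((10|0*)*|0)(1|0)1 — 21 states

21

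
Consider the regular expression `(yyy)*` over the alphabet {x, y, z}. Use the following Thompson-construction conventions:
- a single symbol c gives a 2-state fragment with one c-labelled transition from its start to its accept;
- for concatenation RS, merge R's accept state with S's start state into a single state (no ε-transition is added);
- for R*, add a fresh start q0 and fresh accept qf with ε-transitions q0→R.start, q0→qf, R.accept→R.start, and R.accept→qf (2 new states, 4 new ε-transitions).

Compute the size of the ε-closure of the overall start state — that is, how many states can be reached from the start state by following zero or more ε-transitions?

3

Compute the ε-closure size of each fragment's start state recursively; a symbol fragment's start has no outgoing ε-edge, so its closure is just itself (size 1).
  yyy — same as the first factor's closure: C = 1
  (yyy)* — C = 1 (new start) + 1 (body) + 1 (new accept) = 3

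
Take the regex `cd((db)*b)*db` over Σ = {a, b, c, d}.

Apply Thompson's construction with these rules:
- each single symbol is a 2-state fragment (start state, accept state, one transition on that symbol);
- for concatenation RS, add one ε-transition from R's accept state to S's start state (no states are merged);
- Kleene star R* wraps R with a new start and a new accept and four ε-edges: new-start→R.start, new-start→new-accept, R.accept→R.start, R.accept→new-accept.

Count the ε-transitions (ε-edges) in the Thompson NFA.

Per subexpression:
Each of the 7 symbol leaves contributes 0 ε-transitions.
  db : 1 ε-transition
  (db)* : 5 ε-transitions
  (db)*b : 6 ε-transitions
  ((db)*b)* : 10 ε-transitions
  cd((db)*b)*db : 14 ε-transitions

14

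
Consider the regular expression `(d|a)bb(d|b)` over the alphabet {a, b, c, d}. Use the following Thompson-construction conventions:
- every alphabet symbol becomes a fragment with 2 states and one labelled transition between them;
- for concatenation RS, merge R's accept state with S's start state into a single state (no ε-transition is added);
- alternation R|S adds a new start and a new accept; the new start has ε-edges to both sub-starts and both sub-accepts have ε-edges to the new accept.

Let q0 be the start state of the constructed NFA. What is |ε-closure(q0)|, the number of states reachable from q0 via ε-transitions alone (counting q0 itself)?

Let C(F) = |ε-closure(F.start)| within fragment F, and note whether F accepts ε. Symbol fragments have C = 1 and do not accept ε. Then:
  d|a : new start ε-reaches every alternative's start; none of them accept ε, so the new accept is not reached: |closure| = 1 + 1 + 1 = 3
  d|b : new start ε-reaches every alternative's start; none of them accept ε, so the new accept is not reached: |closure| = 1 + 1 + 1 = 3
  (d|a)bb(d|b) : |closure| equals the left operand's closure size = 3 (its accept is not ε-reachable, so the closure stops there)

3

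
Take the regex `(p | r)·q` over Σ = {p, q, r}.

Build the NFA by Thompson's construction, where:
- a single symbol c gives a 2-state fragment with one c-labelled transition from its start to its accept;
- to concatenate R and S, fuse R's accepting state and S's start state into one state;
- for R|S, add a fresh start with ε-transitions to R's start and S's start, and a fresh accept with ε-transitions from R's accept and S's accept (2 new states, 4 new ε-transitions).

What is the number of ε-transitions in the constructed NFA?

By structural recursion:
Each of the 3 symbol leaves contributes 0 ε-transitions.
  p | r — 4 ε-transitions
  (p | r)·q — 4 ε-transitions

4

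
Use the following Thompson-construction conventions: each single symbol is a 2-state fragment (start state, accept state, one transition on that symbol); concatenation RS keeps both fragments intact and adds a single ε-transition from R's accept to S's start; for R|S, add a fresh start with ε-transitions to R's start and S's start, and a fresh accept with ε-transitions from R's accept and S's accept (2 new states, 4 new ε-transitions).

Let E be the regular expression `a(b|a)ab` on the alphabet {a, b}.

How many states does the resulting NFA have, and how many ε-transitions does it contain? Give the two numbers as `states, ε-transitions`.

Building bottom-up:
Each of the 5 symbol leaves contributes 2 states and 0 ε-transitions.
  b|a : 6 states, 4 ε-transitions
  a(b|a)ab : 12 states, 7 ε-transitions

12, 7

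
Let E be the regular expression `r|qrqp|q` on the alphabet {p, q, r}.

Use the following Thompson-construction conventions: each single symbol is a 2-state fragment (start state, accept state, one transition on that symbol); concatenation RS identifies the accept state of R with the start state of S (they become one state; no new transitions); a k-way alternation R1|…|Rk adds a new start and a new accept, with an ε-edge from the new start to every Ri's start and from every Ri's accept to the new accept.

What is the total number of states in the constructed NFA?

11

Bottom-up over the parse tree:
Each of the 6 symbol leaves contributes a 2-state fragment.
  qrqp : 5 states
  r|qrqp|q : 11 states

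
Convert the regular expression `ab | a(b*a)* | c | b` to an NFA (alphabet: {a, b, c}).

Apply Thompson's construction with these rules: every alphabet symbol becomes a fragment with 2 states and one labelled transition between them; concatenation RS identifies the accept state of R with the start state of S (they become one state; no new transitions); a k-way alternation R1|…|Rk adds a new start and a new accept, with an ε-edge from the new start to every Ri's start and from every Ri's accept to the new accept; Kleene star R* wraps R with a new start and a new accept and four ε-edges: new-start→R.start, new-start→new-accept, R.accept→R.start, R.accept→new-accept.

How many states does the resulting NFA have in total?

Bottom-up over the parse tree:
Each of the 7 symbol leaves contributes a 2-state fragment.
  ab → 3 states
  b* → 4 states
  b*a → 5 states
  (b*a)* → 7 states
  a(b*a)* → 8 states
  ab | a(b*a)* | c | b → 17 states

17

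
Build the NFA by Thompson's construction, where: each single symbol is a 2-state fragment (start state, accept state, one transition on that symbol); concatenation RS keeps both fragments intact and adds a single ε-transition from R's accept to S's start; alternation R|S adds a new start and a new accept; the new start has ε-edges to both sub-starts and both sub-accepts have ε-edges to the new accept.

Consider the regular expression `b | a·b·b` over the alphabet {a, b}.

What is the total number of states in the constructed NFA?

Per subexpression:
Each of the 4 symbol leaves contributes a 2-state fragment.
  a·b·b = 6 states
  b | a·b·b = 10 states

10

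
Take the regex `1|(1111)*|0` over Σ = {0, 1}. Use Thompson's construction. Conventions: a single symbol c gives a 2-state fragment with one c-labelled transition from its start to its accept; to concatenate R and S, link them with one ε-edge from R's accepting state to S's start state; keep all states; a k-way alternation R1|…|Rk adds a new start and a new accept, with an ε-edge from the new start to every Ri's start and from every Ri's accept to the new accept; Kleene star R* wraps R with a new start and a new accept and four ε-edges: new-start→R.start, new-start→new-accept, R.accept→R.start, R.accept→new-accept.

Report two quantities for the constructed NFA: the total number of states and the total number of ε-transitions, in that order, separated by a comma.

Building bottom-up:
Each of the 6 symbol leaves contributes 2 states and 0 ε-transitions.
  1111 : 8 states, 3 ε-transitions
  (1111)* : 10 states, 7 ε-transitions
  1|(1111)*|0 : 16 states, 13 ε-transitions

16, 13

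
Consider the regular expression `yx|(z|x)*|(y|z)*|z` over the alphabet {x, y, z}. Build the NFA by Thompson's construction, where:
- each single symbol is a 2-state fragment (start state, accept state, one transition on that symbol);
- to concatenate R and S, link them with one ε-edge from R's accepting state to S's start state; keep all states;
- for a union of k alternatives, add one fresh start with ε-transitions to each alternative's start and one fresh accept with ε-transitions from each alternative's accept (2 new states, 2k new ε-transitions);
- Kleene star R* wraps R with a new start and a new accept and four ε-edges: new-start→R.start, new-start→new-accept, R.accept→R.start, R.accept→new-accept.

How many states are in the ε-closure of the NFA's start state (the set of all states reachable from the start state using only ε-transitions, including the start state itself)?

Compute the ε-closure size of each fragment's start state recursively; a symbol fragment's start has no outgoing ε-edge, so its closure is just itself (size 1).
  yx → |closure| equals the left operand's closure size = 1 (its accept is not ε-reachable, so the closure stops there)
  z|x → |closure| = 1 + 1 + 1 = 3 (the new accept is not ε-reachable since no branch accepts ε)
  (z|x)* → new start has ε-edges to the inner start and to the new accept, so |closure| = 2 + 3 = 5
  y|z → new start ε-reaches every alternative's start; none of them accept ε, so the new accept is not reached: |closure| = 1 + 1 + 1 = 3
  (y|z)* → new start has ε-edges to the inner start and to the new accept, so |closure| = 2 + 3 = 5
  yx|(z|x)*|(y|z)*|z → new start ε-reaches every alternative's start; at least one alternative accepts ε, so the union's new accept is reached too: |closure| = 1 + 1 + 5 + 5 + 1 + 1 = 14

14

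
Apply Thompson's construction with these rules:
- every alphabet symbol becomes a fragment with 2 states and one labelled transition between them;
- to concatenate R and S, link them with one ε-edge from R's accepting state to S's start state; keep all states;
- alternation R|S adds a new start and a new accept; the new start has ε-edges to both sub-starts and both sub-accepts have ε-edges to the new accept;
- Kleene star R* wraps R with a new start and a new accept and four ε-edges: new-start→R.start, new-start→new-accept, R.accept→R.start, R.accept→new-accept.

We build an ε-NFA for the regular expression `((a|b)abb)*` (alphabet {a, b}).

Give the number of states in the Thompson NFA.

Per subexpression:
Each of the 5 symbol leaves contributes a 2-state fragment.
  a|b = 6 states
  (a|b)abb = 12 states
  ((a|b)abb)* = 14 states

14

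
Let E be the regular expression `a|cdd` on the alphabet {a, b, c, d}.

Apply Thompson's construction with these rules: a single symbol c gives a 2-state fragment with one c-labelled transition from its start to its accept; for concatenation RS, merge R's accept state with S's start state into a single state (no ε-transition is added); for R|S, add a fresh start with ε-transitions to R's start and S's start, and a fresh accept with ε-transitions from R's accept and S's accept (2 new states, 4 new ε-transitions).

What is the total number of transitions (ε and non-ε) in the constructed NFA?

By structural recursion:
Each of the 4 symbol leaves contributes 1 transition (1 symbol, 0 ε).
  cdd — 3 transitions (3 symbol, 0 ε)
  a|cdd — 8 transitions (4 symbol, 4 ε)

8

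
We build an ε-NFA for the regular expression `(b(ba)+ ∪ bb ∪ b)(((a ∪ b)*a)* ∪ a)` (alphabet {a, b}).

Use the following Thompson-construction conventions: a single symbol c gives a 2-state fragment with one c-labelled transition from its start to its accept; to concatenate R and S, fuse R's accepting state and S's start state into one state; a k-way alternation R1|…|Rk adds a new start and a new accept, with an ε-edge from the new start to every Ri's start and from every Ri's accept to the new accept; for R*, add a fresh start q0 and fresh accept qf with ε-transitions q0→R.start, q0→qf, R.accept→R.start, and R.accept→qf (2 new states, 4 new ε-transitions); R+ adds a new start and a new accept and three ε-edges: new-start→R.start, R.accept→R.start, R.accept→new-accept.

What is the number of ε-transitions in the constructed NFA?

25

Bottom-up over the parse tree:
Each of the 10 symbol leaves contributes 0 ε-transitions.
  ba — 0 ε-transitions
  (ba)+ — 3 ε-transitions
  b(ba)+ — 3 ε-transitions
  bb — 0 ε-transitions
  b(ba)+ ∪ bb ∪ b — 9 ε-transitions
  a ∪ b — 4 ε-transitions
  (a ∪ b)* — 8 ε-transitions
  (a ∪ b)*a — 8 ε-transitions
  ((a ∪ b)*a)* — 12 ε-transitions
  ((a ∪ b)*a)* ∪ a — 16 ε-transitions
  (b(ba)+ ∪ bb ∪ b)(((a ∪ b)*a)* ∪ a) — 25 ε-transitions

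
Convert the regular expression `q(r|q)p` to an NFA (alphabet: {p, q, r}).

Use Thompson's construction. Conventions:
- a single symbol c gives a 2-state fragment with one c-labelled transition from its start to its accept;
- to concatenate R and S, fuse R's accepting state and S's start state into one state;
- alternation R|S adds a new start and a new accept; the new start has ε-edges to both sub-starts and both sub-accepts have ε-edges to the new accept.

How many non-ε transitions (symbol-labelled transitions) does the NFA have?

4

Per subexpression:
Each of the 4 symbol leaves contributes exactly 1 symbol transition.
  r|q — 2 symbol transitions
  q(r|q)p — 4 symbol transitions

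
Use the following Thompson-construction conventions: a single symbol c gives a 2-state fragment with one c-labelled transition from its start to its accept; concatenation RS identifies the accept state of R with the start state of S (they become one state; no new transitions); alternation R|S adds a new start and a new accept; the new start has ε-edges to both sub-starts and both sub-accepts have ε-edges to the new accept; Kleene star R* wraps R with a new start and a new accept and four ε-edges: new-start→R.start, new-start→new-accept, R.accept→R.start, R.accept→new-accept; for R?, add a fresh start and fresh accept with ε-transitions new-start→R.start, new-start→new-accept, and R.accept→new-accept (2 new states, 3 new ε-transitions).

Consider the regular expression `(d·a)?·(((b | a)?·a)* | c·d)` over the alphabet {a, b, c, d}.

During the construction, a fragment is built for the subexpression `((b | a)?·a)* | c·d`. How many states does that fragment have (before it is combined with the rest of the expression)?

16

Fragment for `((b | a)?·a)* | c·d`:
Each of the 5 symbol leaves contributes a 2-state fragment.
  b | a = 6 states
  (b | a)? = 8 states
  (b | a)?·a = 9 states
  ((b | a)?·a)* = 11 states
  c·d = 3 states
  ((b | a)?·a)* | c·d = 16 states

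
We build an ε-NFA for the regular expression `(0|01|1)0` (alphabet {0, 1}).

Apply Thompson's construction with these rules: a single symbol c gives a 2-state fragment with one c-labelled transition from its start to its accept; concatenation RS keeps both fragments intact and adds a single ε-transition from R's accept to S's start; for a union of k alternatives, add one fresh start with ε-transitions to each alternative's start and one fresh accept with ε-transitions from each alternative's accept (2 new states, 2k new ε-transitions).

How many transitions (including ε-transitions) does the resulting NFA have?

Building bottom-up:
Each of the 5 symbol leaves contributes 1 transition (1 symbol, 0 ε).
  01 : 3 transitions (2 symbol, 1 ε)
  0|01|1 : 11 transitions (4 symbol, 7 ε)
  (0|01|1)0 : 13 transitions (5 symbol, 8 ε)

13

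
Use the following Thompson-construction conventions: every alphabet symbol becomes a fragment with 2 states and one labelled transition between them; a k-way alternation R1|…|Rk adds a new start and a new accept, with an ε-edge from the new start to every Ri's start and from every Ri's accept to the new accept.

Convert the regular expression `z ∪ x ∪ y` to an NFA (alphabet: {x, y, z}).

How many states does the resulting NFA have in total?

Building bottom-up:
Each of the 3 symbol leaves contributes a 2-state fragment.
  z ∪ x ∪ y = 8 states

8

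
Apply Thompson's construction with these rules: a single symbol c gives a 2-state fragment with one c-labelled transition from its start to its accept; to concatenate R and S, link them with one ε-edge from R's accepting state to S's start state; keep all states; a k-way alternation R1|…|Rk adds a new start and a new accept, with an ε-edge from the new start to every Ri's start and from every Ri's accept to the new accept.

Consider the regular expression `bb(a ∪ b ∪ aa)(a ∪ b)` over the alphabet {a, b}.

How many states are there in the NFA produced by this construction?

Per subexpression:
Each of the 8 symbol leaves contributes a 2-state fragment.
  aa — 4 states
  a ∪ b ∪ aa — 10 states
  a ∪ b — 6 states
  bb(a ∪ b ∪ aa)(a ∪ b) — 20 states

20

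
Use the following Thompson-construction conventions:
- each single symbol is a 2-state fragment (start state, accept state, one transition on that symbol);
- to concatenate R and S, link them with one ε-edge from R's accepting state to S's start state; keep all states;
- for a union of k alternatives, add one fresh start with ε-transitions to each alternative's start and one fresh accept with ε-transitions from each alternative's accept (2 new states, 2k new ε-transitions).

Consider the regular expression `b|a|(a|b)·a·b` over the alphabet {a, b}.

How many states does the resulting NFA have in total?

16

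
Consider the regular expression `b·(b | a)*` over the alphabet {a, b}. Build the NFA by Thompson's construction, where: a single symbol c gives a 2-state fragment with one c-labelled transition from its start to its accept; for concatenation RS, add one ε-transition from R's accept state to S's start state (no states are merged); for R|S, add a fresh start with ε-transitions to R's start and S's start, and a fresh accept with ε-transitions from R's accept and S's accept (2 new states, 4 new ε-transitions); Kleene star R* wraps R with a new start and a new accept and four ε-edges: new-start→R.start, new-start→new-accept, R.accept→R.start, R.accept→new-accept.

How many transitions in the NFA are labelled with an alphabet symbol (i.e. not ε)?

Per subexpression:
Each of the 3 symbol leaves contributes exactly 1 symbol transition.
  b | a → 2 symbol transitions
  (b | a)* → 2 symbol transitions
  b·(b | a)* → 3 symbol transitions

3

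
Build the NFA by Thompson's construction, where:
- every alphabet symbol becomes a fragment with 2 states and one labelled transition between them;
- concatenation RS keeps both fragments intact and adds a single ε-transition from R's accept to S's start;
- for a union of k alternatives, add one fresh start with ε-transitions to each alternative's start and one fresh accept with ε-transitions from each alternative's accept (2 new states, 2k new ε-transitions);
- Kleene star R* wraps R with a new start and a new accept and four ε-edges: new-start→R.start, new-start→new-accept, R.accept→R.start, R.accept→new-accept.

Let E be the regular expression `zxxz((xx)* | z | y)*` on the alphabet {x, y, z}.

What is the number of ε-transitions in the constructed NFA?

Per subexpression:
Each of the 8 symbol leaves contributes 0 ε-transitions.
  xx : 1 ε-transition
  (xx)* : 5 ε-transitions
  (xx)* | z | y : 11 ε-transitions
  ((xx)* | z | y)* : 15 ε-transitions
  zxxz((xx)* | z | y)* : 19 ε-transitions

19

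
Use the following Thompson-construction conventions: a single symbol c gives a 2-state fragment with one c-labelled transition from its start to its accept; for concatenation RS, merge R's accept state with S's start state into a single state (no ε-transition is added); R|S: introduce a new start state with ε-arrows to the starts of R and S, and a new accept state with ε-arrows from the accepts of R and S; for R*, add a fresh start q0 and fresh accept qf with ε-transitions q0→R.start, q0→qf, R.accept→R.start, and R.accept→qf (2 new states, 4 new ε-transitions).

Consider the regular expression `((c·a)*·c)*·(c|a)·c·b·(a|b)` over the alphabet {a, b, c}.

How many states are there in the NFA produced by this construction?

Recursing over subexpressions:
Each of the 9 symbol leaves contributes a 2-state fragment.
  c·a = 3 states
  (c·a)* = 5 states
  (c·a)*·c = 6 states
  ((c·a)*·c)* = 8 states
  c|a = 6 states
  a|b = 6 states
  ((c·a)*·c)*·(c|a)·c·b·(a|b) = 20 states

20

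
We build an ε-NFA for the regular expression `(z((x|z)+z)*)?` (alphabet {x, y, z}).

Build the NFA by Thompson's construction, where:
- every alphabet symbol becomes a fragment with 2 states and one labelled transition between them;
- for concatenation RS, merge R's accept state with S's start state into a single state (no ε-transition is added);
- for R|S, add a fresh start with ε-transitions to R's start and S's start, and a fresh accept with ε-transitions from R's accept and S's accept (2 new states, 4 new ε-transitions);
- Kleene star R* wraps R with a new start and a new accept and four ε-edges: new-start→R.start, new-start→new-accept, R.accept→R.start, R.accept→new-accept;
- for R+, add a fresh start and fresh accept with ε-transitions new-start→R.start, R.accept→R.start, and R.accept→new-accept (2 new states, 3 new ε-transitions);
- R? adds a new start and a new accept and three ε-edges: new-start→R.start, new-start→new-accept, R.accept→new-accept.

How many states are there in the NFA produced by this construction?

14

Recursing over subexpressions:
Each of the 4 symbol leaves contributes a 2-state fragment.
  x|z : 6 states
  (x|z)+ : 8 states
  (x|z)+z : 9 states
  ((x|z)+z)* : 11 states
  z((x|z)+z)* : 12 states
  (z((x|z)+z)*)? : 14 states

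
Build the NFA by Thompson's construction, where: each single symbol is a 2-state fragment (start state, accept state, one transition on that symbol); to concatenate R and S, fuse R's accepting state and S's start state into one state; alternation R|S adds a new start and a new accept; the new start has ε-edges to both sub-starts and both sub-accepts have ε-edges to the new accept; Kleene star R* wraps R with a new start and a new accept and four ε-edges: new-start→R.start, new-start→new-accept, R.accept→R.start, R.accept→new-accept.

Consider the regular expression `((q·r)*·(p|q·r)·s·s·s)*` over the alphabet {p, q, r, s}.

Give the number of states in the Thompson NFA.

By structural recursion:
Each of the 8 symbol leaves contributes a 2-state fragment.
  q·r = 3 states
  (q·r)* = 5 states
  q·r = 3 states
  p|q·r = 7 states
  (q·r)*·(p|q·r)·s·s·s = 14 states
  ((q·r)*·(p|q·r)·s·s·s)* = 16 states

16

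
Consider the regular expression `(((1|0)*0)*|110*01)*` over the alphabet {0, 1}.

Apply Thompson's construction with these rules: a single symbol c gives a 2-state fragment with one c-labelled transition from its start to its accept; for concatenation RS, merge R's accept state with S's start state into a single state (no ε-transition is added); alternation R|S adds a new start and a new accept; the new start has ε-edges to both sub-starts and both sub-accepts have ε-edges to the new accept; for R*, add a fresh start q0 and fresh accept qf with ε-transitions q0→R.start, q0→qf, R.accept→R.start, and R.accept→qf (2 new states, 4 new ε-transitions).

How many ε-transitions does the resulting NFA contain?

24

By structural recursion:
Each of the 8 symbol leaves contributes 0 ε-transitions.
  1|0 — 4 ε-transitions
  (1|0)* — 8 ε-transitions
  (1|0)*0 — 8 ε-transitions
  ((1|0)*0)* — 12 ε-transitions
  0* — 4 ε-transitions
  110*01 — 4 ε-transitions
  ((1|0)*0)*|110*01 — 20 ε-transitions
  (((1|0)*0)*|110*01)* — 24 ε-transitions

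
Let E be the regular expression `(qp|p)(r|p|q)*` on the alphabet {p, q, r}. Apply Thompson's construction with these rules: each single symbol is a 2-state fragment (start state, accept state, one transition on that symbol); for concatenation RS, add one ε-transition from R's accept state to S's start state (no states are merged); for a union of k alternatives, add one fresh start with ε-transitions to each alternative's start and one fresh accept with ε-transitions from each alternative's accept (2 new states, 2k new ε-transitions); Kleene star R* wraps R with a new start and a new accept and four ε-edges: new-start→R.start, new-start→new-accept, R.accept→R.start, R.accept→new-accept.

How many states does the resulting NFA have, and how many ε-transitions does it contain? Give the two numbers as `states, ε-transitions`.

18, 16

Building bottom-up:
Each of the 6 symbol leaves contributes 2 states and 0 ε-transitions.
  qp : 4 states, 1 ε-transition
  qp|p : 8 states, 5 ε-transitions
  r|p|q : 8 states, 6 ε-transitions
  (r|p|q)* : 10 states, 10 ε-transitions
  (qp|p)(r|p|q)* : 18 states, 16 ε-transitions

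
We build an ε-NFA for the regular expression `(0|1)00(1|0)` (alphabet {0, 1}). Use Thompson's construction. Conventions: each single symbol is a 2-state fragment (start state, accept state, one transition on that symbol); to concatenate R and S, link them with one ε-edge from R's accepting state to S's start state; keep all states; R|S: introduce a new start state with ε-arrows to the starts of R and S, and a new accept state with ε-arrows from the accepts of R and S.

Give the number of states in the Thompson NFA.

Per subexpression:
Each of the 6 symbol leaves contributes a 2-state fragment.
  0|1 — 6 states
  1|0 — 6 states
  (0|1)00(1|0) — 16 states

16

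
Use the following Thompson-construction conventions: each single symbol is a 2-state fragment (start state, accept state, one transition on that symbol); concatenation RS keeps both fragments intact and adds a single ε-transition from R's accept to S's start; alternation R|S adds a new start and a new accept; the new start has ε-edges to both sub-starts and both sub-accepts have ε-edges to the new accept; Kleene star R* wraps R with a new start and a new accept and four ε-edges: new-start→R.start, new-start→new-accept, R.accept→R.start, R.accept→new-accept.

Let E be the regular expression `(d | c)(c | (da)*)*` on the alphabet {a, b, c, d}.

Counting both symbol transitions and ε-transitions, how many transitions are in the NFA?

23

Bottom-up over the parse tree:
Each of the 5 symbol leaves contributes 1 transition (1 symbol, 0 ε).
  d | c → 6 transitions (2 symbol, 4 ε)
  da → 3 transitions (2 symbol, 1 ε)
  (da)* → 7 transitions (2 symbol, 5 ε)
  c | (da)* → 12 transitions (3 symbol, 9 ε)
  (c | (da)*)* → 16 transitions (3 symbol, 13 ε)
  (d | c)(c | (da)*)* → 23 transitions (5 symbol, 18 ε)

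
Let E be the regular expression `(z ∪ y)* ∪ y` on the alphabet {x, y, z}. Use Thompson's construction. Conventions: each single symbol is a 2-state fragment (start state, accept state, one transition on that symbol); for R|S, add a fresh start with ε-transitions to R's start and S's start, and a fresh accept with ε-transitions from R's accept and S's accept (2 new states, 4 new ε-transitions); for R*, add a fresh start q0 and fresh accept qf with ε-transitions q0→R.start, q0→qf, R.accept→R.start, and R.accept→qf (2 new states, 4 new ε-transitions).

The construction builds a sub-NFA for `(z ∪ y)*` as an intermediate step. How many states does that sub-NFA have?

Fragment for `(z ∪ y)*`:
Each of the 2 symbol leaves contributes a 2-state fragment.
  z ∪ y → 6 states
  (z ∪ y)* → 8 states

8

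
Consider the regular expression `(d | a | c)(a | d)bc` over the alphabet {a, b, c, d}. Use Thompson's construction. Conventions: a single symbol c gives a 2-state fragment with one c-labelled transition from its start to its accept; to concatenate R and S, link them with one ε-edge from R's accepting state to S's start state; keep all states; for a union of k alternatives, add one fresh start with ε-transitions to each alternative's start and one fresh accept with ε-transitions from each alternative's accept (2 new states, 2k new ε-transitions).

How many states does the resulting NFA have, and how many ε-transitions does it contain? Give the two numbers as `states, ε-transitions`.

18, 13

Building bottom-up:
Each of the 7 symbol leaves contributes 2 states and 0 ε-transitions.
  d | a | c → 8 states, 6 ε-transitions
  a | d → 6 states, 4 ε-transitions
  (d | a | c)(a | d)bc → 18 states, 13 ε-transitions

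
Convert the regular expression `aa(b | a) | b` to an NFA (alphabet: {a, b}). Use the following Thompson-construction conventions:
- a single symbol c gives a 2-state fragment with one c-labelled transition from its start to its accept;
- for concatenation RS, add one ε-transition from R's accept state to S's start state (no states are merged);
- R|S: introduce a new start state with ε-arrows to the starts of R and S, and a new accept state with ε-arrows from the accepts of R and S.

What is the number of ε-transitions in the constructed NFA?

10

By structural recursion:
Each of the 5 symbol leaves contributes 0 ε-transitions.
  b | a = 4 ε-transitions
  aa(b | a) = 6 ε-transitions
  aa(b | a) | b = 10 ε-transitions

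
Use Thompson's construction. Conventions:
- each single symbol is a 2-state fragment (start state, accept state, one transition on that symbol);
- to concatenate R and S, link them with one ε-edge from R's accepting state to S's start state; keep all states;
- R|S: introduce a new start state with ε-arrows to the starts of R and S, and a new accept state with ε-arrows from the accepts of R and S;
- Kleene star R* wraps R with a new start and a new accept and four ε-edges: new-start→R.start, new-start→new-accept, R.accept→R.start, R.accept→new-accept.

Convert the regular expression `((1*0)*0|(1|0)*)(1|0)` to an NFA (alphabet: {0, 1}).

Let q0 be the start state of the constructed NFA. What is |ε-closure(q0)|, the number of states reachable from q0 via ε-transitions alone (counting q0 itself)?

17

Work bottom-up. For each fragment F, track |ε-closure(F.start)| and whether F's accept lies in that closure (i.e. whether F accepts ε). A single-symbol fragment has closure size 1 and does not accept ε.
  1* — C = 1 (new start) + 1 (body) + 1 (new accept) = 3
  1*0 — C = 3 + 1 = 4 (closure spills across the concat boundary because the left factor accepts ε)
  (1*0)* — C = 1 (new start) + 4 (body) + 1 (new accept) = 6
  (1*0)*0 — C = 6 + 1 = 7 (closure spills across the concat boundary because the left factor accepts ε)
  1|0 — C = 1 + 1 + 1 = 3 (the new accept is not ε-reachable since no branch accepts ε)
  (1|0)* — the star's fresh start ε-reaches both the body's start and the fresh accept: C = 2 + 3 = 5
  (1*0)*0|(1|0)* — new start ε-reaches every alternative's start; at least one alternative accepts ε, so the union's new accept is reached too: C = 1 + 7 + 5 + 1 = 14
  1|0 — C = 1 + 1 + 1 = 3 (the new accept is not ε-reachable since no branch accepts ε)
  ((1*0)*0|(1|0)*)(1|0) — C = 14 + 3 = 17 (closure spills across the concat boundary because the left factor accepts ε)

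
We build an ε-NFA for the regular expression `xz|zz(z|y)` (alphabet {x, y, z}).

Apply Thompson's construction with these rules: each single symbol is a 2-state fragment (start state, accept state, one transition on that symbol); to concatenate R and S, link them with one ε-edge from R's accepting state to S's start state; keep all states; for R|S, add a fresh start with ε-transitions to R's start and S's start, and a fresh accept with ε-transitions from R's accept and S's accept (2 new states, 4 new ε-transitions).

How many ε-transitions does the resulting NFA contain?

11

By structural recursion:
Each of the 6 symbol leaves contributes 0 ε-transitions.
  xz → 1 ε-transition
  z|y → 4 ε-transitions
  zz(z|y) → 6 ε-transitions
  xz|zz(z|y) → 11 ε-transitions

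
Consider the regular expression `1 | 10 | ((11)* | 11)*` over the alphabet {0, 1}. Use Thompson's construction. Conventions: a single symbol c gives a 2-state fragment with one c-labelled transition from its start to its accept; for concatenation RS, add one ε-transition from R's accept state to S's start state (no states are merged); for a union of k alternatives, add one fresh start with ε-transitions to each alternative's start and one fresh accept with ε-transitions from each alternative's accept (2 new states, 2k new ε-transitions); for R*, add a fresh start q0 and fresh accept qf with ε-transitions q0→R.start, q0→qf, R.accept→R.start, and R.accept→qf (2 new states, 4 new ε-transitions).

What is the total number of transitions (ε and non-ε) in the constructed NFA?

Bottom-up over the parse tree:
Each of the 7 symbol leaves contributes 1 transition (1 symbol, 0 ε).
  10 : 3 transitions (2 symbol, 1 ε)
  11 : 3 transitions (2 symbol, 1 ε)
  (11)* : 7 transitions (2 symbol, 5 ε)
  11 : 3 transitions (2 symbol, 1 ε)
  (11)* | 11 : 14 transitions (4 symbol, 10 ε)
  ((11)* | 11)* : 18 transitions (4 symbol, 14 ε)
  1 | 10 | ((11)* | 11)* : 28 transitions (7 symbol, 21 ε)

28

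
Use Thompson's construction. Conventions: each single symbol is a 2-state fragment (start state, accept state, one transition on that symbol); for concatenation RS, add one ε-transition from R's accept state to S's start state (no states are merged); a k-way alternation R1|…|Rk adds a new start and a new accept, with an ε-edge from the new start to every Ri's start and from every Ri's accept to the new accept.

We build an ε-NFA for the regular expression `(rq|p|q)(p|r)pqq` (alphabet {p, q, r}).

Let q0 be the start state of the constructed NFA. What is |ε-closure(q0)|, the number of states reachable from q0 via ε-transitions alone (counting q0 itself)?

4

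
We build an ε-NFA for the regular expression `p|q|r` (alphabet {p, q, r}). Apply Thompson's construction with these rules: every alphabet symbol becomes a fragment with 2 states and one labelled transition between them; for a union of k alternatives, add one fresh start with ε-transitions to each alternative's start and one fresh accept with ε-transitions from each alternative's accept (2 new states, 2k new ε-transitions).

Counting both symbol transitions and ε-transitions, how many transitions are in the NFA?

9

Recursing over subexpressions:
Each of the 3 symbol leaves contributes 1 transition (1 symbol, 0 ε).
  p|q|r = 9 transitions (3 symbol, 6 ε)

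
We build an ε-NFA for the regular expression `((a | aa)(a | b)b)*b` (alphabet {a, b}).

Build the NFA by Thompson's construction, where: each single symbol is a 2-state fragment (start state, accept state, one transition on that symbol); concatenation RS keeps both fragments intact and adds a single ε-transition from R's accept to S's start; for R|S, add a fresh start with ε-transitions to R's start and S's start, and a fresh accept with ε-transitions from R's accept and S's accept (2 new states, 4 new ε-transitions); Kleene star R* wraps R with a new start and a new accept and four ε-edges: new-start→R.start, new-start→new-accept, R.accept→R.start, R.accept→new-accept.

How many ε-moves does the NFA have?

16

Per subexpression:
Each of the 7 symbol leaves contributes 0 ε-transitions.
  aa : 1 ε-transition
  a | aa : 5 ε-transitions
  a | b : 4 ε-transitions
  (a | aa)(a | b)b : 11 ε-transitions
  ((a | aa)(a | b)b)* : 15 ε-transitions
  ((a | aa)(a | b)b)*b : 16 ε-transitions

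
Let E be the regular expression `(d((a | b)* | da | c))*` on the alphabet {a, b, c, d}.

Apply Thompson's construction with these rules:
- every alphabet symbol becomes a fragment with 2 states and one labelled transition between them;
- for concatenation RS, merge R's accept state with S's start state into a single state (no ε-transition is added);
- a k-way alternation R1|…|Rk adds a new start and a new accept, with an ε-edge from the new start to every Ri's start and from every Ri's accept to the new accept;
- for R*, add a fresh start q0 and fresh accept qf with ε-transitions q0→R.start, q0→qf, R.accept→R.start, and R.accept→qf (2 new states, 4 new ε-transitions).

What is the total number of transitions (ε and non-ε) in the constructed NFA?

Per subexpression:
Each of the 6 symbol leaves contributes 1 transition (1 symbol, 0 ε).
  a | b = 6 transitions (2 symbol, 4 ε)
  (a | b)* = 10 transitions (2 symbol, 8 ε)
  da = 2 transitions (2 symbol, 0 ε)
  (a | b)* | da | c = 19 transitions (5 symbol, 14 ε)
  d((a | b)* | da | c) = 20 transitions (6 symbol, 14 ε)
  (d((a | b)* | da | c))* = 24 transitions (6 symbol, 18 ε)

24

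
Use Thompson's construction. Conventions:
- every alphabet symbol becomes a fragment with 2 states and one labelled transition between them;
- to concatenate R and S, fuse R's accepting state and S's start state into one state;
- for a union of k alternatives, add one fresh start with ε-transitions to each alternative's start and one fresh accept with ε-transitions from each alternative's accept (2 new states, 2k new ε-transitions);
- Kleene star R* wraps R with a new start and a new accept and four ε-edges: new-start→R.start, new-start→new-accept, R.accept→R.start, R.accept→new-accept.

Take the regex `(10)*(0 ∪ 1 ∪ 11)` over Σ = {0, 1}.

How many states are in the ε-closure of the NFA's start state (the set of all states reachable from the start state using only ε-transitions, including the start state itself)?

6

Compute the ε-closure size of each fragment's start state recursively; a symbol fragment's start has no outgoing ε-edge, so its closure is just itself (size 1).
  10 : |ε-closure| equals the left operand's closure size = 1 (its accept is not ε-reachable, so the closure stops there)
  (10)* : the star's fresh start ε-reaches both the body's start and the fresh accept: |ε-closure| = 2 + 1 = 3
  11 : |ε-closure| equals the left operand's closure size = 1 (its accept is not ε-reachable, so the closure stops there)
  0 ∪ 1 ∪ 11 : |ε-closure| = 1 + 1 + 1 + 1 = 4 (the new accept is not ε-reachable since no branch accepts ε)
  (10)*(0 ∪ 1 ∪ 11) : |ε-closure| = 3 + (4−1) = 6 (closure spills across the concat boundary because the left factor accepts ε)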